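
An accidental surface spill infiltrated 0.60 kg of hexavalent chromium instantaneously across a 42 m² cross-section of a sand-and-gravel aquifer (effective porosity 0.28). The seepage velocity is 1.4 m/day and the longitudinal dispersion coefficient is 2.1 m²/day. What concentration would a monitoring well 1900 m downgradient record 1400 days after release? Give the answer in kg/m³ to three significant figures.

0.000195 kg/m³

For an instantaneous plane source, C(x,t) = M/(n_e·A·√(4πDt)) · exp(−(x−vt)²/(4Dt)), with n_e·A the pore (flow) area.
Plume center vt = 1.4 × 1400 = 1960 m, so the well at 1900 m is 60 m upgradient of the peak.
√(4πDt) = 192.2 m, giving peak height M/(n_e·A·√(4πDt)) = 0.60/(0.28 × 42 × 192.2) = 0.0002655 kg/m³.
(x−vt)²/(4Dt) = (-60)²/(4 × 2.1 × 1400) = 0.3061; exp(−0.3061) = 0.7363.
C = 0.0002655 × 0.7363 = 0.000195 kg/m³.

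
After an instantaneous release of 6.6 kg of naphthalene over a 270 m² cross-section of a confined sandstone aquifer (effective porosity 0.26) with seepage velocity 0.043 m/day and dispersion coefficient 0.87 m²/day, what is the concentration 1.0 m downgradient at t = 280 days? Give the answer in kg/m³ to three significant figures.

For an instantaneous plane source, C(x,t) = M/(n_e·A·√(4πDt)) · exp(−(x−vt)²/(4Dt)), with n_e·A the pore (flow) area.
Plume center vt = 0.043 × 280 = 12.04 m, so the well at 1.0 m is 11.04 m upgradient of the peak.
√(4πDt) = 55.33 m, giving peak height M/(n_e·A·√(4πDt)) = 6.6/(0.26 × 270 × 55.33) = 0.001699 kg/m³.
(x−vt)²/(4Dt) = (-11.04)²/(4 × 0.87 × 280) = 0.1251; exp(−0.1251) = 0.8824.
C = 0.001699 × 0.8824 = 0.00150 kg/m³.

0.00150 kg/m³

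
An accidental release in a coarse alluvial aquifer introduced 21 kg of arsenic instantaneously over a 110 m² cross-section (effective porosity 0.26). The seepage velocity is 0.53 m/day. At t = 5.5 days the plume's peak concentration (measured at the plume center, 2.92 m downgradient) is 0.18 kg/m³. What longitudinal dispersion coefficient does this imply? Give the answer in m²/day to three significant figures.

0.241 m²/day

At the plume center C_max = M/(n_e·A·√(4πDt)), so D = M²/(4πt·(n_e·A·C_max)²).
n_e·A·C_max = 0.26 × 110 × 0.18 = 5.148 kg/m.
D = 21²/(4π × 5.5 × 5.148²) = 0.241 m²/day.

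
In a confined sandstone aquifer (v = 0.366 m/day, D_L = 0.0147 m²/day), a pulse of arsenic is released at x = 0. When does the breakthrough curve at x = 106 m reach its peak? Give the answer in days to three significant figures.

For the 1D instantaneous-source solution, setting ∂C/∂t = 0 at fixed x gives v²t² + 2Dt − x² = 0, so t = (√(D² + v²x²) − D)/v².
√(D² + v²x²) = √(0.0147² + 0.366² × 106²) = 38.80; v² = 0.133956.
t = (38.80 − 0.0147)/0.133956 = 290 days (vs. the pure-advection estimate x/v = 290 d).

290 days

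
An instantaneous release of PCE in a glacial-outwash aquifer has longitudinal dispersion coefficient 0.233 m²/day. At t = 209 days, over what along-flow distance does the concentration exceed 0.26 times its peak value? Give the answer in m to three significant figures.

The plume is Gaussian with σ = √(2Dt) = √(2 × 0.233 × 209) = 9.869 m.
C/C_peak = exp(−Δx²/(2σ²)) = 0.26 ⇒ Δx = σ·√(−2 ln 0.26) = 9.869 × 1.641 = 16.20 m.
Width = 2Δx = 32.4 m.

32.4 m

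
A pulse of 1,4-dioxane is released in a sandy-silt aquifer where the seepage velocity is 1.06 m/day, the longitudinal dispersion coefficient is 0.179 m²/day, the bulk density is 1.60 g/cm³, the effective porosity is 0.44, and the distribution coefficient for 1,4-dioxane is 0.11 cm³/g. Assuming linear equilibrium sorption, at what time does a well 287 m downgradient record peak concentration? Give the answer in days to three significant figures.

379 days

Retardation factor R = 1 + ρ_b·K_d/n = 1 + 1.60 × 0.11/0.44 = 1.400.
Sorption retards both mechanisms: v_R = v/R = 0.7571 m/day, D_R = D/R = 0.1279 m²/day.
Peak time from v_R²t² + 2D_R t − x² = 0: t = (√(D_R² + v_R²x²) − D_R)/v_R².
√(D_R² + v_R²x²) = √(0.1279² + 0.7571² × 287²) = 217.3; v_R² = 0.5732.
t = (217.3 − 0.1279)/0.5732 = 379 days.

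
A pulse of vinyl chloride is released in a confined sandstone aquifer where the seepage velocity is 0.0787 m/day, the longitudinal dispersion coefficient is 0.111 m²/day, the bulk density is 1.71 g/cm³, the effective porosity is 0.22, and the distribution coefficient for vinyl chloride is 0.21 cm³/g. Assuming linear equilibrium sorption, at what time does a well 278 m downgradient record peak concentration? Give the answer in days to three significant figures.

Retardation factor R = 1 + ρ_b·K_d/n = 1 + 1.71 × 0.21/0.22 = 2.632.
Sorption retards both mechanisms: v_R = v/R = 0.02990 m/day, D_R = D/R = 0.04217 m²/day.
Peak time from v_R²t² + 2D_R t − x² = 0: t = (√(D_R² + v_R²x²) − D_R)/v_R².
√(D_R² + v_R²x²) = √(0.04217² + 0.02990² × 278²) = 8.312; v_R² = 0.0008940.
t = (8.312 − 0.04217)/0.0008940 = 9250 days.

9250 days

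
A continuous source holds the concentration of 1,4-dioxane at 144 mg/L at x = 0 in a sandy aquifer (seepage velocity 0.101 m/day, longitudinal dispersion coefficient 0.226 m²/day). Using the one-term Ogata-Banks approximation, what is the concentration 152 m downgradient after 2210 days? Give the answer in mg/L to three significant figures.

142 mg/L

For a continuous step input, C/C₀ ≈ ½·erfc((x−vt)/(2√(Dt))).
vt = 0.101 × 2210 = 223.21 m and 2√(Dt) = 2√(0.226 × 2210) = 44.70 m.
Argument (x−vt)/(2√(Dt)) = (152 − 223.21)/44.70 = -1.593; ½·erfc(-1.593) = 0.9879.
C = 144 × 0.9879 = 142 mg/L.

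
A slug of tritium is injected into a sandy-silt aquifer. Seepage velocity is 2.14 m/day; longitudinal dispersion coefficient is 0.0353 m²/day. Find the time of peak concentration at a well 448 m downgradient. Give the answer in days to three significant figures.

For the 1D instantaneous-source solution, setting ∂C/∂t = 0 at fixed x gives v²t² + 2Dt − x² = 0, so t = (√(D² + v²x²) − D)/v².
√(D² + v²x²) = √(0.0353² + 2.14² × 448²) = 958.7; v² = 4.5796.
t = (958.7 − 0.0353)/4.5796 = 209 days (vs. the pure-advection estimate x/v = 209 d).

209 days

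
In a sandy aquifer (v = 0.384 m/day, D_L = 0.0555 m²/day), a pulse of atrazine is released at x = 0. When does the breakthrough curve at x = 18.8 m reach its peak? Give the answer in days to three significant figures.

48.6 days

For the 1D instantaneous-source solution, setting ∂C/∂t = 0 at fixed x gives v²t² + 2Dt − x² = 0, so t = (√(D² + v²x²) − D)/v².
√(D² + v²x²) = √(0.0555² + 0.384² × 18.8²) = 7.219; v² = 0.147456.
t = (7.219 − 0.0555)/0.147456 = 48.6 days (vs. the pure-advection estimate x/v = 49.0 d).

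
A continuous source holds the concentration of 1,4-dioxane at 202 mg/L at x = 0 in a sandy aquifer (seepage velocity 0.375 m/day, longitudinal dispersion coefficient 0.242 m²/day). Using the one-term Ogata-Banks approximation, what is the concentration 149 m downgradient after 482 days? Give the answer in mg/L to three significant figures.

198 mg/L

For a continuous step input, C/C₀ ≈ ½·erfc((x−vt)/(2√(Dt))).
vt = 0.375 × 482 = 180.75 m and 2√(Dt) = 2√(0.242 × 482) = 21.60 m.
Argument (x−vt)/(2√(Dt)) = (149 − 180.75)/21.60 = -1.470; ½·erfc(-1.470) = 0.9812.
C = 202 × 0.9812 = 198 mg/L.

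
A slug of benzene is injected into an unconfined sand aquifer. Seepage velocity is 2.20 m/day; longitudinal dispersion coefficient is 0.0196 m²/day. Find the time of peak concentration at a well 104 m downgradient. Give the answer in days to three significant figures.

For the 1D instantaneous-source solution, setting ∂C/∂t = 0 at fixed x gives v²t² + 2Dt − x² = 0, so t = (√(D² + v²x²) − D)/v².
√(D² + v²x²) = √(0.0196² + 2.20² × 104²) = 228.8; v² = 4.84.
t = (228.8 − 0.0196)/4.84 = 47.3 days (vs. the pure-advection estimate x/v = 47.3 d).

47.3 days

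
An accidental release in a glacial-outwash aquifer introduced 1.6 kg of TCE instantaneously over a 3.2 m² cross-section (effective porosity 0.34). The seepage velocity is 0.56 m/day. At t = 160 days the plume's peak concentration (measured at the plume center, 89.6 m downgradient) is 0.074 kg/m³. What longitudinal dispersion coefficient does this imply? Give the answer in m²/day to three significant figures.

At the plume center C_max = M/(n_e·A·√(4πDt)), so D = M²/(4πt·(n_e·A·C_max)²).
n_e·A·C_max = 0.34 × 3.2 × 0.074 = 0.08051 kg/m.
D = 1.6²/(4π × 160 × 0.08051²) = 0.196 m²/day.

0.196 m²/day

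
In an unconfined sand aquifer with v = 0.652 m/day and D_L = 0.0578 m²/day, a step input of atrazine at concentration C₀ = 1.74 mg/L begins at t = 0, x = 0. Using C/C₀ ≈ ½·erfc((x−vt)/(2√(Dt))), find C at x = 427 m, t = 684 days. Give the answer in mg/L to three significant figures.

For a continuous step input, C/C₀ ≈ ½·erfc((x−vt)/(2√(Dt))).
vt = 0.652 × 684 = 445.968 m and 2√(Dt) = 2√(0.0578 × 684) = 12.58 m.
Argument (x−vt)/(2√(Dt)) = (427 − 445.968)/12.58 = -1.508; ½·erfc(-1.508) = 0.9835.
C = 1.74 × 0.9835 = 1.71 mg/L.

1.71 mg/L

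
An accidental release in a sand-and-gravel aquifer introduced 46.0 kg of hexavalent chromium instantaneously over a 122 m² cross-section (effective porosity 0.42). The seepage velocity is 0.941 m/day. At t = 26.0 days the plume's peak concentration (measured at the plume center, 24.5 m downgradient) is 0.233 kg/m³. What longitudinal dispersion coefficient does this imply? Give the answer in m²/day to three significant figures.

At the plume center C_max = M/(n_e·A·√(4πDt)), so D = M²/(4πt·(n_e·A·C_max)²).
n_e·A·C_max = 0.42 × 122 × 0.233 = 11.94 kg/m.
D = 46.0²/(4π × 26.0 × 11.94²) = 0.0454 m²/day.

0.0454 m²/day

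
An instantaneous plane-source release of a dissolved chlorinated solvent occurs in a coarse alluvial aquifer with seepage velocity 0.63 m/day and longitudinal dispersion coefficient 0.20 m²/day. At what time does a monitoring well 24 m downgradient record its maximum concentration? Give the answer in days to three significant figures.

For the 1D instantaneous-source solution, setting ∂C/∂t = 0 at fixed x gives v²t² + 2Dt − x² = 0, so t = (√(D² + v²x²) − D)/v².
√(D² + v²x²) = √(0.20² + 0.63² × 24²) = 15.12; v² = 0.3969.
t = (15.12 − 0.20)/0.3969 = 37.6 days (vs. the pure-advection estimate x/v = 38.1 d).

37.6 days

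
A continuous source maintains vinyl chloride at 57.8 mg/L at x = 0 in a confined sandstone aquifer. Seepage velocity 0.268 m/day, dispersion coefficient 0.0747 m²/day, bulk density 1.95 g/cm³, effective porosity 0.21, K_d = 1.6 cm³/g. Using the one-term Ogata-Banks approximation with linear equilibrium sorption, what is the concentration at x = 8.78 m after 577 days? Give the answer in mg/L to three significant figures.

Retardation factor R = 1 + ρ_b·K_d/n = 1 + 1.95 × 1.6/0.21 = 15.86.
Sorption retards both mechanisms: v_R = v/R = 0.01690 m/day, D_R = D/R = 0.004710 m²/day.
v_R·t = 0.01690 × 577 = 9.7513 m; 2√(D_R t) = 3.297 m; argument = (8.78 − 9.7513)/3.297 = -0.2946.
C = C₀ × ½·erfc(-0.2946) = 57.8 × 0.6615 = 38.2 mg/L.

38.2 mg/L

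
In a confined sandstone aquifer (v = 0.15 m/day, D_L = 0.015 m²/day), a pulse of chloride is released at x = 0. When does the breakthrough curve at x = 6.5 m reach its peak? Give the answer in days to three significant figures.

42.7 days

For the 1D instantaneous-source solution, setting ∂C/∂t = 0 at fixed x gives v²t² + 2Dt − x² = 0, so t = (√(D² + v²x²) − D)/v².
√(D² + v²x²) = √(0.015² + 0.15² × 6.5²) = 0.9751; v² = 0.0225.
t = (0.9751 − 0.015)/0.0225 = 42.7 days (vs. the pure-advection estimate x/v = 43.3 d).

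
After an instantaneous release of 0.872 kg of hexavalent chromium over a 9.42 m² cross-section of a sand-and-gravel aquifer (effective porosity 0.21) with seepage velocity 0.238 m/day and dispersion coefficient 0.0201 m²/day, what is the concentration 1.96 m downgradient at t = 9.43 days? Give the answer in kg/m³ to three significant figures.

For an instantaneous plane source, C(x,t) = M/(n_e·A·√(4πDt)) · exp(−(x−vt)²/(4Dt)), with n_e·A the pore (flow) area.
Plume center vt = 0.238 × 9.43 = 2.24434 m, so the well at 1.96 m is 0.28434 m upgradient of the peak.
√(4πDt) = 1.543 m, giving peak height M/(n_e·A·√(4πDt)) = 0.872/(0.21 × 9.42 × 1.543) = 0.2857 kg/m³.
(x−vt)²/(4Dt) = (-0.28434)²/(4 × 0.0201 × 9.43) = 0.1066; exp(−0.1066) = 0.8989.
C = 0.2857 × 0.8989 = 0.257 kg/m³.

0.257 kg/m³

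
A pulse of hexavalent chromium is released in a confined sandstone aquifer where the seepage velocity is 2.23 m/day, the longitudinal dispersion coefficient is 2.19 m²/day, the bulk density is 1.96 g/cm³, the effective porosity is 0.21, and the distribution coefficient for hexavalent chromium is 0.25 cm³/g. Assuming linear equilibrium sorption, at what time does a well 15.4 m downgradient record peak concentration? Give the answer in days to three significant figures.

Retardation factor R = 1 + ρ_b·K_d/n = 1 + 1.96 × 0.25/0.21 = 3.333.
Sorption retards both mechanisms: v_R = v/R = 0.6691 m/day, D_R = D/R = 0.6571 m²/day.
Peak time from v_R²t² + 2D_R t − x² = 0: t = (√(D_R² + v_R²x²) − D_R)/v_R².
√(D_R² + v_R²x²) = √(0.6571² + 0.6691² × 15.4²) = 10.33; v_R² = 0.4477.
t = (10.33 − 0.6571)/0.4477 = 21.6 days.

21.6 days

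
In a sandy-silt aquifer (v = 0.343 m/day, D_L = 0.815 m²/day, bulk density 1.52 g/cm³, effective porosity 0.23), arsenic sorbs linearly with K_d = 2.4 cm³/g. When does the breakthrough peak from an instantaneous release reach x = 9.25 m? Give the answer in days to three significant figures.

Retardation factor R = 1 + ρ_b·K_d/n = 1 + 1.52 × 2.4/0.23 = 16.86.
Sorption retards both mechanisms: v_R = v/R = 0.02034 m/day, D_R = D/R = 0.04834 m²/day.
Peak time from v_R²t² + 2D_R t − x² = 0: t = (√(D_R² + v_R²x²) − D_R)/v_R².
√(D_R² + v_R²x²) = √(0.04834² + 0.02034² × 9.25²) = 0.1943; v_R² = 0.0004137.
t = (0.1943 − 0.04834)/0.0004137 = 353 days.

353 days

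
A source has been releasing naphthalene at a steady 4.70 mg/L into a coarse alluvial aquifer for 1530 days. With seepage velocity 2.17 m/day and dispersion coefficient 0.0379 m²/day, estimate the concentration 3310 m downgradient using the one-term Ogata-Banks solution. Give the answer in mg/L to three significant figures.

For a continuous step input, C/C₀ ≈ ½·erfc((x−vt)/(2√(Dt))).
vt = 2.17 × 1530 = 3320.1 m and 2√(Dt) = 2√(0.0379 × 1530) = 15.23 m.
Argument (x−vt)/(2√(Dt)) = (3310 − 3320.1)/15.23 = -0.6632; ½·erfc(-0.6632) = 0.8259.
C = 4.70 × 0.8259 = 3.88 mg/L.

3.88 mg/L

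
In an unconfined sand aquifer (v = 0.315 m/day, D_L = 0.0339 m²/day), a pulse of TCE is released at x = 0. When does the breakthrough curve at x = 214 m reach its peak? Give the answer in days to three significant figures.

679 days

For the 1D instantaneous-source solution, setting ∂C/∂t = 0 at fixed x gives v²t² + 2Dt − x² = 0, so t = (√(D² + v²x²) − D)/v².
√(D² + v²x²) = √(0.0339² + 0.315² × 214²) = 67.41; v² = 0.099225.
t = (67.41 − 0.0339)/0.099225 = 679 days (vs. the pure-advection estimate x/v = 679 d).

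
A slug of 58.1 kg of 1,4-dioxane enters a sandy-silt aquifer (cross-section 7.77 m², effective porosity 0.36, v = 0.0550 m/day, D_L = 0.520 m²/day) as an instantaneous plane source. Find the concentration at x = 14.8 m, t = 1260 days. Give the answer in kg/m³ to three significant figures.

0.0737 kg/m³

For an instantaneous plane source, C(x,t) = M/(n_e·A·√(4πDt)) · exp(−(x−vt)²/(4Dt)), with n_e·A the pore (flow) area.
Plume center vt = 0.0550 × 1260 = 69.3 m, so the well at 14.8 m is 54.5 m upgradient of the peak.
√(4πDt) = 90.74 m, giving peak height M/(n_e·A·√(4πDt)) = 58.1/(0.36 × 7.77 × 90.74) = 0.2289 kg/m³.
(x−vt)²/(4Dt) = (-54.5)²/(4 × 0.520 × 1260) = 1.133; exp(−1.133) = 0.3221.
C = 0.2289 × 0.3221 = 0.0737 kg/m³.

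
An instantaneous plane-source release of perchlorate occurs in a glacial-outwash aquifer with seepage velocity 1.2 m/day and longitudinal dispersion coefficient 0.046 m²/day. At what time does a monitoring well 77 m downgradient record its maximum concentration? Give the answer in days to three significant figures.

64.1 days

For the 1D instantaneous-source solution, setting ∂C/∂t = 0 at fixed x gives v²t² + 2Dt − x² = 0, so t = (√(D² + v²x²) − D)/v².
√(D² + v²x²) = √(0.046² + 1.2² × 77²) = 92.40; v² = 1.44.
t = (92.40 − 0.046)/1.44 = 64.1 days (vs. the pure-advection estimate x/v = 64.2 d).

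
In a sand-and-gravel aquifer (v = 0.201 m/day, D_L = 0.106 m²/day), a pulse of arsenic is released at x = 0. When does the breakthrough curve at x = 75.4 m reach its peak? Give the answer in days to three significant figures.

373 days

For the 1D instantaneous-source solution, setting ∂C/∂t = 0 at fixed x gives v²t² + 2Dt − x² = 0, so t = (√(D² + v²x²) − D)/v².
√(D² + v²x²) = √(0.106² + 0.201² × 75.4²) = 15.16; v² = 0.040401.
t = (15.16 − 0.106)/0.040401 = 373 days (vs. the pure-advection estimate x/v = 375 d).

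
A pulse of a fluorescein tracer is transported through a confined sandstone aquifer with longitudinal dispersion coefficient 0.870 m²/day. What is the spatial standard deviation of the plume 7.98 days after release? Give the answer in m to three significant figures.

Dispersive spreading gives a Gaussian with σ² = 2Dt; advection only shifts the center.
σ = √(2 × 0.870 × 7.98) = 3.73 m.

3.73 m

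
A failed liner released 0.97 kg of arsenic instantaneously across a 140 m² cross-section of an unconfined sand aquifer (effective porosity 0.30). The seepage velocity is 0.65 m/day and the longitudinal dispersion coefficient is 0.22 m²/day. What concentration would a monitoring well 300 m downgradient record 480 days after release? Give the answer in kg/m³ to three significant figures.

0.000451 kg/m³

For an instantaneous plane source, C(x,t) = M/(n_e·A·√(4πDt)) · exp(−(x−vt)²/(4Dt)), with n_e·A the pore (flow) area.
Plume center vt = 0.65 × 480 = 312 m, so the well at 300 m is 12 m upgradient of the peak.
√(4πDt) = 36.43 m, giving peak height M/(n_e·A·√(4πDt)) = 0.97/(0.30 × 140 × 36.43) = 0.0006340 kg/m³.
(x−vt)²/(4Dt) = (-12)²/(4 × 0.22 × 480) = 0.3409; exp(−0.3409) = 0.7111.
C = 0.0006340 × 0.7111 = 0.000451 kg/m³.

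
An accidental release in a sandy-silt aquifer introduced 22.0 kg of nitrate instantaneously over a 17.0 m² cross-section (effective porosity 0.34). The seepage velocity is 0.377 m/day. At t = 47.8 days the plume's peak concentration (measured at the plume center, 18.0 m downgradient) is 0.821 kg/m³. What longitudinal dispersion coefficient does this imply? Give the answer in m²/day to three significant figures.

At the plume center C_max = M/(n_e·A·√(4πDt)), so D = M²/(4πt·(n_e·A·C_max)²).
n_e·A·C_max = 0.34 × 17.0 × 0.821 = 4.745 kg/m.
D = 22.0²/(4π × 47.8 × 4.745²) = 0.0358 m²/day.

0.0358 m²/day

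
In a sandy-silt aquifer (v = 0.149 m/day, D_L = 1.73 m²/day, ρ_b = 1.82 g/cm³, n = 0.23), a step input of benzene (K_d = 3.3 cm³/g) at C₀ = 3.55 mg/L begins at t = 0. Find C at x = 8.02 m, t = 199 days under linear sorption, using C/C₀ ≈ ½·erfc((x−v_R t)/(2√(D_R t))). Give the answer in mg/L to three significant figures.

0.301 mg/L

Retardation factor R = 1 + ρ_b·K_d/n = 1 + 1.82 × 3.3/0.23 = 27.11.
Sorption retards both mechanisms: v_R = v/R = 0.005496 m/day, D_R = D/R = 0.06381 m²/day.
v_R·t = 0.005496 × 199 = 1.093704 m; 2√(D_R t) = 7.127 m; argument = (8.02 − 1.093704)/7.127 = 0.9718.
C = C₀ × ½·erfc(0.9718) = 3.55 × 0.08467 = 0.301 mg/L.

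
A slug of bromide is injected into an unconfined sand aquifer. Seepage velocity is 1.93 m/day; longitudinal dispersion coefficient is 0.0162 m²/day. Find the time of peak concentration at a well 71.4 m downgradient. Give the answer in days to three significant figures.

For the 1D instantaneous-source solution, setting ∂C/∂t = 0 at fixed x gives v²t² + 2Dt − x² = 0, so t = (√(D² + v²x²) − D)/v².
√(D² + v²x²) = √(0.0162² + 1.93² × 71.4²) = 137.8; v² = 3.7249.
t = (137.8 − 0.0162)/3.7249 = 37.0 days (vs. the pure-advection estimate x/v = 37.0 d).

37.0 days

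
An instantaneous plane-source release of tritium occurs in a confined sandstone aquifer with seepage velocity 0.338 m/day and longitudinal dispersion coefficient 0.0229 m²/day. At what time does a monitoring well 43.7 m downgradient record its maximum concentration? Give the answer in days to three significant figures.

129 days

For the 1D instantaneous-source solution, setting ∂C/∂t = 0 at fixed x gives v²t² + 2Dt − x² = 0, so t = (√(D² + v²x²) − D)/v².
√(D² + v²x²) = √(0.0229² + 0.338² × 43.7²) = 14.77; v² = 0.114244.
t = (14.77 − 0.0229)/0.114244 = 129 days (vs. the pure-advection estimate x/v = 129 d).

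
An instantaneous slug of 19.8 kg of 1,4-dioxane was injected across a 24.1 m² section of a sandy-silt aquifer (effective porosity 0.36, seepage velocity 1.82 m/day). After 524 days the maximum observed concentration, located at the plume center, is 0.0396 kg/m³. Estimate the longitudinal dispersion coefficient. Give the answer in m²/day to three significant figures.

At the plume center C_max = M/(n_e·A·√(4πDt)), so D = M²/(4πt·(n_e·A·C_max)²).
n_e·A·C_max = 0.36 × 24.1 × 0.0396 = 0.3436 kg/m.
D = 19.8²/(4π × 524 × 0.3436²) = 0.504 m²/day.

0.504 m²/day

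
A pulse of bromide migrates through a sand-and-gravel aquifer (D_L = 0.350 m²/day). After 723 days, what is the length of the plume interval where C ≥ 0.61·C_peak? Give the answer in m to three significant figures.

The plume is Gaussian with σ = √(2Dt) = √(2 × 0.350 × 723) = 22.50 m.
C/C_peak = exp(−Δx²/(2σ²)) = 0.61 ⇒ Δx = σ·√(−2 ln 0.61) = 22.50 × 0.9943 = 22.37 m.
Width = 2Δx = 44.7 m.

44.7 m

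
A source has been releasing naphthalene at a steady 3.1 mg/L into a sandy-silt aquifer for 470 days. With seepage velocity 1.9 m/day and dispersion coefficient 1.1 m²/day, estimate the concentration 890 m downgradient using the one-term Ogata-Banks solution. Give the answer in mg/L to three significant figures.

For a continuous step input, C/C₀ ≈ ½·erfc((x−vt)/(2√(Dt))).
vt = 1.9 × 470 = 893 m and 2√(Dt) = 2√(1.1 × 470) = 45.48 m.
Argument (x−vt)/(2√(Dt)) = (890 − 893)/45.48 = -0.06596; ½·erfc(-0.06596) = 0.5372.
C = 3.1 × 0.5372 = 1.67 mg/L.

1.67 mg/L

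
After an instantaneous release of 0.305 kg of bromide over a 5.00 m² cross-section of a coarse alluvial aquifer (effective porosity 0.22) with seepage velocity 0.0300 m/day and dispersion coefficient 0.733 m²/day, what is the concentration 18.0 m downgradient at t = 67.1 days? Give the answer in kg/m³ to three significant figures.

0.00304 kg/m³

For an instantaneous plane source, C(x,t) = M/(n_e·A·√(4πDt)) · exp(−(x−vt)²/(4Dt)), with n_e·A the pore (flow) area.
Plume center vt = 0.0300 × 67.1 = 2.013 m, so the well at 18.0 m is 15.987 m downgradient of the peak.
√(4πDt) = 24.86 m, giving peak height M/(n_e·A·√(4πDt)) = 0.305/(0.22 × 5.00 × 24.86) = 0.01115 kg/m³.
(x−vt)²/(4Dt) = (15.987)²/(4 × 0.733 × 67.1) = 1.299; exp(−1.299) = 0.2728.
C = 0.01115 × 0.2728 = 0.00304 kg/m³.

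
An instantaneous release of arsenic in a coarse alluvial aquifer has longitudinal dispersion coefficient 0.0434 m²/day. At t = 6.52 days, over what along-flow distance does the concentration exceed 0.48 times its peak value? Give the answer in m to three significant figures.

The plume is Gaussian with σ = √(2Dt) = √(2 × 0.0434 × 6.52) = 0.7523 m.
C/C_peak = exp(−Δx²/(2σ²)) = 0.48 ⇒ Δx = σ·√(−2 ln 0.48) = 0.7523 × 1.212 = 0.9118 m.
Width = 2Δx = 1.82 m.

1.82 m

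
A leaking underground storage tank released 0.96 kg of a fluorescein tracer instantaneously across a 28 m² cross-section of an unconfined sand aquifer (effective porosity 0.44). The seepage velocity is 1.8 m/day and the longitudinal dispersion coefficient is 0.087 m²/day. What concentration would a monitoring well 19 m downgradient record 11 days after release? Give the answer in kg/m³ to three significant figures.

For an instantaneous plane source, C(x,t) = M/(n_e·A·√(4πDt)) · exp(−(x−vt)²/(4Dt)), with n_e·A the pore (flow) area.
Plume center vt = 1.8 × 11 = 19.8 m, so the well at 19 m is 0.8 m upgradient of the peak.
√(4πDt) = 3.468 m, giving peak height M/(n_e·A·√(4πDt)) = 0.96/(0.44 × 28 × 3.468) = 0.02247 kg/m³.
(x−vt)²/(4Dt) = (-0.8)²/(4 × 0.087 × 11) = 0.1672; exp(−0.1672) = 0.8460.
C = 0.02247 × 0.8460 = 0.0190 kg/m³.

0.0190 kg/m³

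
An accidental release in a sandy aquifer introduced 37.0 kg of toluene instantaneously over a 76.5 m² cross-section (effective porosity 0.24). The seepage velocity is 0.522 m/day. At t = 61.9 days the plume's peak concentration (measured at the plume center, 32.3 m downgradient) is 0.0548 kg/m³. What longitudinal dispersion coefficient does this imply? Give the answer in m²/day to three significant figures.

At the plume center C_max = M/(n_e·A·√(4πDt)), so D = M²/(4πt·(n_e·A·C_max)²).
n_e·A·C_max = 0.24 × 76.5 × 0.0548 = 1.006 kg/m.
D = 37.0²/(4π × 61.9 × 1.006²) = 1.74 m²/day.

1.74 m²/day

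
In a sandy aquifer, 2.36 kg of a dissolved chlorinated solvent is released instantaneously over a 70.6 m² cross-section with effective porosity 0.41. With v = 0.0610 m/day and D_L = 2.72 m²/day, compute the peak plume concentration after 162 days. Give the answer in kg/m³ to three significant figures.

0.00110 kg/m³

The peak of an instantaneous 1D plume sits at x = vt; there the Gaussian factor is 1 and C_max = M/(n_e·A·√(4πDt)), where n_e·A is the pore area the mass is dissolved in.
√(4πDt) = √(4π × 2.72 × 162) = 74.41 m, so C_max = 2.36/(0.41 × 70.6 × 74.41) = 0.00110 kg/m³.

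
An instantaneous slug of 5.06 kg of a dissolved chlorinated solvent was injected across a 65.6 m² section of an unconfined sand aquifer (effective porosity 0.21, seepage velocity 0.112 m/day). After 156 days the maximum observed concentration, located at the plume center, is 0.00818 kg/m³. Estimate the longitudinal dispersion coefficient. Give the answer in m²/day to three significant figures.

At the plume center C_max = M/(n_e·A·√(4πDt)), so D = M²/(4πt·(n_e·A·C_max)²).
n_e·A·C_max = 0.21 × 65.6 × 0.00818 = 0.1127 kg/m.
D = 5.06²/(4π × 156 × 0.1127²) = 1.03 m²/day.

1.03 m²/day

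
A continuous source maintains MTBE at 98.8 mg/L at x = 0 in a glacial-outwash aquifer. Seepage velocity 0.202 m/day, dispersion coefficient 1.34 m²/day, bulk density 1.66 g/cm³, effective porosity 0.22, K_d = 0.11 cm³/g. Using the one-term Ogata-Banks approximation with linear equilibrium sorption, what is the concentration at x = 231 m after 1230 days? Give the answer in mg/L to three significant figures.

Retardation factor R = 1 + ρ_b·K_d/n = 1 + 1.66 × 0.11/0.22 = 1.830.
Sorption retards both mechanisms: v_R = v/R = 0.1104 m/day, D_R = D/R = 0.7322 m²/day.
v_R·t = 0.1104 × 1230 = 135.792 m; 2√(D_R t) = 60.02 m; argument = (231 − 135.792)/60.02 = 1.586.
C = C₀ × ½·erfc(1.586) = 98.8 × 0.01245 = 1.23 mg/L.

1.23 mg/L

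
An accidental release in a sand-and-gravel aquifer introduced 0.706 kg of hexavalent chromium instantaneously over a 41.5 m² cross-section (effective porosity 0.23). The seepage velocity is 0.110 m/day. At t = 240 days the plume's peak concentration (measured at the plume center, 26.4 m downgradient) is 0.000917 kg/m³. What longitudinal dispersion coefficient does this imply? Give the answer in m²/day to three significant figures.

2.16 m²/day

At the plume center C_max = M/(n_e·A·√(4πDt)), so D = M²/(4πt·(n_e·A·C_max)²).
n_e·A·C_max = 0.23 × 41.5 × 0.000917 = 0.008753 kg/m.
D = 0.706²/(4π × 240 × 0.008753²) = 2.16 m²/day.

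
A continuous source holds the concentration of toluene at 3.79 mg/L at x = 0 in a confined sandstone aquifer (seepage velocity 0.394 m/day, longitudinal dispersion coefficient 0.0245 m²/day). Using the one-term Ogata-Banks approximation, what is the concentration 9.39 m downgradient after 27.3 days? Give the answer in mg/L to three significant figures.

For a continuous step input, C/C₀ ≈ ½·erfc((x−vt)/(2√(Dt))).
vt = 0.394 × 27.3 = 10.7562 m and 2√(Dt) = 2√(0.0245 × 27.3) = 1.636 m.
Argument (x−vt)/(2√(Dt)) = (9.39 − 10.7562)/1.636 = -0.8351; ½·erfc(-0.8351) = 0.8812.
C = 3.79 × 0.8812 = 3.34 mg/L.

3.34 mg/L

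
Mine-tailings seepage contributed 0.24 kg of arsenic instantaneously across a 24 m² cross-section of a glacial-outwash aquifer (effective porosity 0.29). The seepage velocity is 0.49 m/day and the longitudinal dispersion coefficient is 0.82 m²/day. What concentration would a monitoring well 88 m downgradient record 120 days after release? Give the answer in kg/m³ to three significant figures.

For an instantaneous plane source, C(x,t) = M/(n_e·A·√(4πDt)) · exp(−(x−vt)²/(4Dt)), with n_e·A the pore (flow) area.
Plume center vt = 0.49 × 120 = 58.8 m, so the well at 88 m is 29.2 m downgradient of the peak.
√(4πDt) = 35.16 m, giving peak height M/(n_e·A·√(4πDt)) = 0.24/(0.29 × 24 × 35.16) = 0.0009807 kg/m³.
(x−vt)²/(4Dt) = (29.2)²/(4 × 0.82 × 120) = 2.166; exp(−2.166) = 0.1146.
C = 0.0009807 × 0.1146 = 0.000112 kg/m³.

0.000112 kg/m³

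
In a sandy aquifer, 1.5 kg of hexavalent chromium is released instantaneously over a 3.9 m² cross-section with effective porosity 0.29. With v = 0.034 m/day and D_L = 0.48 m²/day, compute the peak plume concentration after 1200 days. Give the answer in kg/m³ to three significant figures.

The peak of an instantaneous 1D plume sits at x = vt; there the Gaussian factor is 1 and C_max = M/(n_e·A·√(4πDt)), where n_e·A is the pore area the mass is dissolved in.
√(4πDt) = √(4π × 0.48 × 1200) = 85.08 m, so C_max = 1.5/(0.29 × 3.9 × 85.08) = 0.0156 kg/m³.

0.0156 kg/m³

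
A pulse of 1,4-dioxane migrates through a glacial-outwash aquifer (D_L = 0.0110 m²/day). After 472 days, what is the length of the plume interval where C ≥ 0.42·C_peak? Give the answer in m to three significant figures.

The plume is Gaussian with σ = √(2Dt) = √(2 × 0.0110 × 472) = 3.222 m.
C/C_peak = exp(−Δx²/(2σ²)) = 0.42 ⇒ Δx = σ·√(−2 ln 0.42) = 3.222 × 1.317 = 4.243 m.
Width = 2Δx = 8.49 m.

8.49 m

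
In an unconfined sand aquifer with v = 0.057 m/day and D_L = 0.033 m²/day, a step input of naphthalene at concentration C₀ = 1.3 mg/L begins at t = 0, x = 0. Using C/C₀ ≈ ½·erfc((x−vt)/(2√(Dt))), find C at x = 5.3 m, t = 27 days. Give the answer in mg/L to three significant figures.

For a continuous step input, C/C₀ ≈ ½·erfc((x−vt)/(2√(Dt))).
vt = 0.057 × 27 = 1.539 m and 2√(Dt) = 2√(0.033 × 27) = 1.888 m.
Argument (x−vt)/(2√(Dt)) = (5.3 − 1.539)/1.888 = 1.992; ½·erfc(1.992) = 0.002423.
C = 1.3 × 0.002423 = 0.00315 mg/L.

0.00315 mg/L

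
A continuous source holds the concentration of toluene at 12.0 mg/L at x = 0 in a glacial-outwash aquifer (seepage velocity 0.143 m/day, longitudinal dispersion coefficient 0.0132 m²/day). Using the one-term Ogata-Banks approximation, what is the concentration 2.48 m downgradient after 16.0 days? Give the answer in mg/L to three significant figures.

4.61 mg/L

For a continuous step input, C/C₀ ≈ ½·erfc((x−vt)/(2√(Dt))).
vt = 0.143 × 16.0 = 2.288 m and 2√(Dt) = 2√(0.0132 × 16.0) = 0.9191 m.
Argument (x−vt)/(2√(Dt)) = (2.48 − 2.288)/0.9191 = 0.2089; ½·erfc(0.2089) = 0.3838.
C = 12.0 × 0.3838 = 4.61 mg/L.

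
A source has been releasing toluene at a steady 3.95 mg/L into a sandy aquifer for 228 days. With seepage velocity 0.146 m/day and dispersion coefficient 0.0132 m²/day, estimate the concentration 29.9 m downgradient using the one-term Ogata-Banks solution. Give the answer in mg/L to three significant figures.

3.62 mg/L

For a continuous step input, C/C₀ ≈ ½·erfc((x−vt)/(2√(Dt))).
vt = 0.146 × 228 = 33.288 m and 2√(Dt) = 2√(0.0132 × 228) = 3.470 m.
Argument (x−vt)/(2√(Dt)) = (29.9 − 33.288)/3.470 = -0.9764; ½·erfc(-0.9764) = 0.9163.
C = 3.95 × 0.9163 = 3.62 mg/L.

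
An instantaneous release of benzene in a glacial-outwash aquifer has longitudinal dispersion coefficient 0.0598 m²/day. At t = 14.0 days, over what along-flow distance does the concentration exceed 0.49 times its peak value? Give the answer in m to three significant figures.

The plume is Gaussian with σ = √(2Dt) = √(2 × 0.0598 × 14.0) = 1.294 m.
C/C_peak = exp(−Δx²/(2σ²)) = 0.49 ⇒ Δx = σ·√(−2 ln 0.49) = 1.294 × 1.194 = 1.545 m.
Width = 2Δx = 3.09 m.

3.09 m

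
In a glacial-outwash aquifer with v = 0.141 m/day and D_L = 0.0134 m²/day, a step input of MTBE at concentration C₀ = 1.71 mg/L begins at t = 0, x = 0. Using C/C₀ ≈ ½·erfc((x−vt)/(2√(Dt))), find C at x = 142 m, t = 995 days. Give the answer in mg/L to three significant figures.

0.634 mg/L

For a continuous step input, C/C₀ ≈ ½·erfc((x−vt)/(2√(Dt))).
vt = 0.141 × 995 = 140.295 m and 2√(Dt) = 2√(0.0134 × 995) = 7.303 m.
Argument (x−vt)/(2√(Dt)) = (142 − 140.295)/7.303 = 0.2335; ½·erfc(0.2335) = 0.3706.
C = 1.71 × 0.3706 = 0.634 mg/L.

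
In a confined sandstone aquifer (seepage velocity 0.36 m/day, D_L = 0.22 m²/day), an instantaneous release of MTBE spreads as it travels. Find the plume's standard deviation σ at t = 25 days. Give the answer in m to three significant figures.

Dispersive spreading gives a Gaussian with σ² = 2Dt; advection only shifts the center.
σ = √(2 × 0.22 × 25) = 3.32 m.

3.32 m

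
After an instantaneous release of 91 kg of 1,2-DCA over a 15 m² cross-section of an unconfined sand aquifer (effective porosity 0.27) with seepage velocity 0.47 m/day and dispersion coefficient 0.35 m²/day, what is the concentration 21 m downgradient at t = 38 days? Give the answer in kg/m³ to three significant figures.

1.44 kg/m³

For an instantaneous plane source, C(x,t) = M/(n_e·A·√(4πDt)) · exp(−(x−vt)²/(4Dt)), with n_e·A the pore (flow) area.
Plume center vt = 0.47 × 38 = 17.86 m, so the well at 21 m is 3.14 m downgradient of the peak.
√(4πDt) = 12.93 m, giving peak height M/(n_e·A·√(4πDt)) = 91/(0.27 × 15 × 12.93) = 1.738 kg/m³.
(x−vt)²/(4Dt) = (3.14)²/(4 × 0.35 × 38) = 0.1853; exp(−0.1853) = 0.8309.
C = 1.738 × 0.8309 = 1.44 kg/m³.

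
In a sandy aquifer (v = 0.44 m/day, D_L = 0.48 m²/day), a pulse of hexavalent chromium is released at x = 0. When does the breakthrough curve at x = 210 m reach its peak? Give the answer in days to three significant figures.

For the 1D instantaneous-source solution, setting ∂C/∂t = 0 at fixed x gives v²t² + 2Dt − x² = 0, so t = (√(D² + v²x²) − D)/v².
√(D² + v²x²) = √(0.48² + 0.44² × 210²) = 92.40; v² = 0.1936.
t = (92.40 − 0.48)/0.1936 = 475 days (vs. the pure-advection estimate x/v = 477 d).

475 days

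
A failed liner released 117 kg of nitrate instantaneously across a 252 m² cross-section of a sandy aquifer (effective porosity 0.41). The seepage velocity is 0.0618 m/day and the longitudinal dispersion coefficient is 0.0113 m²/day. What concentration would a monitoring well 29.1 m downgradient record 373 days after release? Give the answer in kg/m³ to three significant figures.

For an instantaneous plane source, C(x,t) = M/(n_e·A·√(4πDt)) · exp(−(x−vt)²/(4Dt)), with n_e·A the pore (flow) area.
Plume center vt = 0.0618 × 373 = 23.0514 m, so the well at 29.1 m is 6.0486 m downgradient of the peak.
√(4πDt) = 7.278 m, giving peak height M/(n_e·A·√(4πDt)) = 117/(0.41 × 252 × 7.278) = 0.1556 kg/m³.
(x−vt)²/(4Dt) = (6.0486)²/(4 × 0.0113 × 373) = 2.170; exp(−2.170) = 0.1142.
C = 0.1556 × 0.1142 = 0.0178 kg/m³.

0.0178 kg/m³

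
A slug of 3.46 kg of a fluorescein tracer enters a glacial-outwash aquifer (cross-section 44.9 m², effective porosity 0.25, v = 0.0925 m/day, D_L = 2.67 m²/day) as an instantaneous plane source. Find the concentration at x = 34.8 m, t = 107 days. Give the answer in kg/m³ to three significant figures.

For an instantaneous plane source, C(x,t) = M/(n_e·A·√(4πDt)) · exp(−(x−vt)²/(4Dt)), with n_e·A the pore (flow) area.
Plume center vt = 0.0925 × 107 = 9.8975 m, so the well at 34.8 m is 24.9025 m downgradient of the peak.
√(4πDt) = 59.92 m, giving peak height M/(n_e·A·√(4πDt)) = 3.46/(0.25 × 44.9 × 59.92) = 0.005144 kg/m³.
(x−vt)²/(4Dt) = (24.9025)²/(4 × 2.67 × 107) = 0.5427; exp(−0.5427) = 0.5812.
C = 0.005144 × 0.5812 = 0.00299 kg/m³.

0.00299 kg/m³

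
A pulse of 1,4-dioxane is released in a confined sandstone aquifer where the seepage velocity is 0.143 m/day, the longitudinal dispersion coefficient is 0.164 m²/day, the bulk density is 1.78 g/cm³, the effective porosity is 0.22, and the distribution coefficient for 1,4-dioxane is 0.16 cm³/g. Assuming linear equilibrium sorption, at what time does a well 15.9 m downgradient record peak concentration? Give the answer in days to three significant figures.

Retardation factor R = 1 + ρ_b·K_d/n = 1 + 1.78 × 0.16/0.22 = 2.295.
Sorption retards both mechanisms: v_R = v/R = 0.06231 m/day, D_R = D/R = 0.07146 m²/day.
Peak time from v_R²t² + 2D_R t − x² = 0: t = (√(D_R² + v_R²x²) − D_R)/v_R².
√(D_R² + v_R²x²) = √(0.07146² + 0.06231² × 15.9²) = 0.9933; v_R² = 0.003883.
t = (0.9933 − 0.07146)/0.003883 = 237 days.

237 days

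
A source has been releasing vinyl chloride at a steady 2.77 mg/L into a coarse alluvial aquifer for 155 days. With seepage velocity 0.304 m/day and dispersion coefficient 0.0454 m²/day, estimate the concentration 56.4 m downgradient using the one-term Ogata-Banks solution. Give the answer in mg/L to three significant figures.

For a continuous step input, C/C₀ ≈ ½·erfc((x−vt)/(2√(Dt))).
vt = 0.304 × 155 = 47.12 m and 2√(Dt) = 2√(0.0454 × 155) = 5.305 m.
Argument (x−vt)/(2√(Dt)) = (56.4 − 47.12)/5.305 = 1.749; ½·erfc(1.749) = 0.006691.
C = 2.77 × 0.006691 = 0.0185 mg/L.

0.0185 mg/L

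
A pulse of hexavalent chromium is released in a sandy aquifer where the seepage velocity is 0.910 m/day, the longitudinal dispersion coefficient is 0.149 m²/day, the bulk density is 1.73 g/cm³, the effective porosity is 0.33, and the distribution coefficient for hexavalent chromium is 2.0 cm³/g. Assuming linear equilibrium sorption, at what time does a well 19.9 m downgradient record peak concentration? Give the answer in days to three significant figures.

249 days

Retardation factor R = 1 + ρ_b·K_d/n = 1 + 1.73 × 2.0/0.33 = 11.48.
Sorption retards both mechanisms: v_R = v/R = 0.07927 m/day, D_R = D/R = 0.01298 m²/day.
Peak time from v_R²t² + 2D_R t − x² = 0: t = (√(D_R² + v_R²x²) − D_R)/v_R².
√(D_R² + v_R²x²) = √(0.01298² + 0.07927² × 19.9²) = 1.578; v_R² = 0.006284.
t = (1.578 − 0.01298)/0.006284 = 249 days.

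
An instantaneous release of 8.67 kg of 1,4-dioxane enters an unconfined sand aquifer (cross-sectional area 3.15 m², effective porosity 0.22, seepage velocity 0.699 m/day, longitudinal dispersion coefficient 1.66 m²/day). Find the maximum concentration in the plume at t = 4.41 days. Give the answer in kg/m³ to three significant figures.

The peak of an instantaneous 1D plume sits at x = vt; there the Gaussian factor is 1 and C_max = M/(n_e·A·√(4πDt)), where n_e·A is the pore area the mass is dissolved in.
√(4πDt) = √(4π × 1.66 × 4.41) = 9.591 m, so C_max = 8.67/(0.22 × 3.15 × 9.591) = 1.30 kg/m³.

1.30 kg/m³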